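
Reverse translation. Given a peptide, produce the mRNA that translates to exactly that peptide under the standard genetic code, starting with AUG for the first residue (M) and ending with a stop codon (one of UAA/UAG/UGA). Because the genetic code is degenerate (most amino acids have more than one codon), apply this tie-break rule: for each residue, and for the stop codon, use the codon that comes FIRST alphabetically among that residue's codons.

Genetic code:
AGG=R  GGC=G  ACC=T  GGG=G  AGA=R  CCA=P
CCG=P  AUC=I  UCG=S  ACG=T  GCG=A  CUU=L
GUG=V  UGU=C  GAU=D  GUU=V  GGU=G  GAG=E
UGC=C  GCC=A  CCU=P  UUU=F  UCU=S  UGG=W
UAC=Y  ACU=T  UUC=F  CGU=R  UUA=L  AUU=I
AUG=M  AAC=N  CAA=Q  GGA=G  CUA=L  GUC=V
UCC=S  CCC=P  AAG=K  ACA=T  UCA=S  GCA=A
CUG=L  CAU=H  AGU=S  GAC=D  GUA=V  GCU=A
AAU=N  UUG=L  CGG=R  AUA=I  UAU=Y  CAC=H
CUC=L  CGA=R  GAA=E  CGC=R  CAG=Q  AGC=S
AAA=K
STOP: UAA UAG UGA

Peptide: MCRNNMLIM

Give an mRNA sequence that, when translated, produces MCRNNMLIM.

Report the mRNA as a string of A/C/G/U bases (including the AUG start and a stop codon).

residue 1: M -> AUG (start codon)
residue 2: C codons sorted = UGC,UGU -> pick first = UGC
residue 3: R codons sorted = AGA,AGG,CGA,CGC,CGG,CGU -> pick first = AGA
residue 4: N codons sorted = AAC,AAU -> pick first = AAC
residue 5: N codons sorted = AAC,AAU -> pick first = AAC
residue 6: M -> AUG (only codon)
residue 7: L codons sorted = CUA,CUC,CUG,CUU,UUA,UUG -> pick first = CUA
residue 8: I codons sorted = AUA,AUC,AUU -> pick first = AUA
residue 9: M -> AUG (only codon)
terminator: stop codons sorted = UAA,UAG,UGA -> pick first = UAA

Answer: mRNA: AUGUGCAGAAACAACAUGCUAAUAAUGUAA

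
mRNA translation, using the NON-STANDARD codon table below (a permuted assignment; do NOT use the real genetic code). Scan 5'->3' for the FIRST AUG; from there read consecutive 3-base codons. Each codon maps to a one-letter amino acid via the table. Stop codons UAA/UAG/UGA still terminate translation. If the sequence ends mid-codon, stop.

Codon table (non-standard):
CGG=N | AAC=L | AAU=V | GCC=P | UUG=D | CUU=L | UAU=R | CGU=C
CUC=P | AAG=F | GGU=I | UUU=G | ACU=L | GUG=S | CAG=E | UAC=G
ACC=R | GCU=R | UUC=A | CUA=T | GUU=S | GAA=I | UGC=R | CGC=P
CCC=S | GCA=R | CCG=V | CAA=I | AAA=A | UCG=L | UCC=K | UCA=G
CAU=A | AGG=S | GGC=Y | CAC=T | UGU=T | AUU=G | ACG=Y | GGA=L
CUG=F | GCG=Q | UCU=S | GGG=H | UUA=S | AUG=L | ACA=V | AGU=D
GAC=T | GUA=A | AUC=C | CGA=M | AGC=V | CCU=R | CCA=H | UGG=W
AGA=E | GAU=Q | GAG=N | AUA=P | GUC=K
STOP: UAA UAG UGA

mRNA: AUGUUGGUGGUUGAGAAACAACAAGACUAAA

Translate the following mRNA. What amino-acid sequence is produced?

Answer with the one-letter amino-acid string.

Answer: LDSSNAIIT

Derivation:
start AUG at pos 0
pos 0: AUG -> L; peptide=L
pos 3: UUG -> D; peptide=LD
pos 6: GUG -> S; peptide=LDS
pos 9: GUU -> S; peptide=LDSS
pos 12: GAG -> N; peptide=LDSSN
pos 15: AAA -> A; peptide=LDSSNA
pos 18: CAA -> I; peptide=LDSSNAI
pos 21: CAA -> I; peptide=LDSSNAII
pos 24: GAC -> T; peptide=LDSSNAIIT
pos 27: UAA -> STOP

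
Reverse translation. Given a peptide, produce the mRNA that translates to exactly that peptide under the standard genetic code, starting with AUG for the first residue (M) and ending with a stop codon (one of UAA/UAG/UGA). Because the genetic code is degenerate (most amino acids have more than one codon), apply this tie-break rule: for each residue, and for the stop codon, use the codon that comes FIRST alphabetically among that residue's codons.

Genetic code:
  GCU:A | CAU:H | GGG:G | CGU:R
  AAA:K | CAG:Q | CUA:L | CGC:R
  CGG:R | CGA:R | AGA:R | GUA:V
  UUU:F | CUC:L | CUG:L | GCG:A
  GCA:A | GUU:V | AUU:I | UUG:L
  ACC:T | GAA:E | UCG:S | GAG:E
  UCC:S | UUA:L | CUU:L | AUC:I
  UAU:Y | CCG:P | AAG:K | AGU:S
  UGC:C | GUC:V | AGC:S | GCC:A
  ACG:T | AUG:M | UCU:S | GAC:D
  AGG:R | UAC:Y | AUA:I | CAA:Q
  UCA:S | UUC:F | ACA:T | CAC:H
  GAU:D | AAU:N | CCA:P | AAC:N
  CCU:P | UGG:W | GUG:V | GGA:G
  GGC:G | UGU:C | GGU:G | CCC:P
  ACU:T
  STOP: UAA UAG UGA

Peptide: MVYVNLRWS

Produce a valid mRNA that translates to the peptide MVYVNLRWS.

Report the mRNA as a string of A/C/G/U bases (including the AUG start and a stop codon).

Answer: mRNA: AUGGUAUACGUAAACCUAAGAUGGAGCUAA

Derivation:
residue 1: M -> AUG (start codon)
residue 2: V codons sorted = GUA,GUC,GUG,GUU -> pick first = GUA
residue 3: Y codons sorted = UAC,UAU -> pick first = UAC
residue 4: V codons sorted = GUA,GUC,GUG,GUU -> pick first = GUA
residue 5: N codons sorted = AAC,AAU -> pick first = AAC
residue 6: L codons sorted = CUA,CUC,CUG,CUU,UUA,UUG -> pick first = CUA
residue 7: R codons sorted = AGA,AGG,CGA,CGC,CGG,CGU -> pick first = AGA
residue 8: W -> UGG (only codon)
residue 9: S codons sorted = AGC,AGU,UCA,UCC,UCG,UCU -> pick first = AGC
terminator: stop codons sorted = UAA,UAG,UGA -> pick first = UAA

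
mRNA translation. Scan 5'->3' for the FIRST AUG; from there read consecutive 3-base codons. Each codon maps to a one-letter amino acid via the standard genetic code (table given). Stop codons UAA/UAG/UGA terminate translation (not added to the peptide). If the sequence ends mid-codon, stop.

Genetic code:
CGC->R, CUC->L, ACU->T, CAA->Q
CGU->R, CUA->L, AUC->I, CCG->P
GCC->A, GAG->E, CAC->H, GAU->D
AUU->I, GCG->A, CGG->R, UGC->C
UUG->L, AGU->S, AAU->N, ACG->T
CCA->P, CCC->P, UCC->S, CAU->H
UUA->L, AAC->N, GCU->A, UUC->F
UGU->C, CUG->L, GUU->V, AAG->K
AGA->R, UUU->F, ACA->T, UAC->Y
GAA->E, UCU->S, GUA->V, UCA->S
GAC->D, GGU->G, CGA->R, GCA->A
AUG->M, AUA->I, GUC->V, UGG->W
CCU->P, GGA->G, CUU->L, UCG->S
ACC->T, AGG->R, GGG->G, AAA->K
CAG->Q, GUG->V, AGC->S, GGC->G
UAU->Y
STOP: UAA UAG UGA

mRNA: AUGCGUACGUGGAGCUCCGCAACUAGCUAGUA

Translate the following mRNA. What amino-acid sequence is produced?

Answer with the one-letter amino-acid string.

start AUG at pos 0
pos 0: AUG -> M; peptide=M
pos 3: CGU -> R; peptide=MR
pos 6: ACG -> T; peptide=MRT
pos 9: UGG -> W; peptide=MRTW
pos 12: AGC -> S; peptide=MRTWS
pos 15: UCC -> S; peptide=MRTWSS
pos 18: GCA -> A; peptide=MRTWSSA
pos 21: ACU -> T; peptide=MRTWSSAT
pos 24: AGC -> S; peptide=MRTWSSATS
pos 27: UAG -> STOP

Answer: MRTWSSATS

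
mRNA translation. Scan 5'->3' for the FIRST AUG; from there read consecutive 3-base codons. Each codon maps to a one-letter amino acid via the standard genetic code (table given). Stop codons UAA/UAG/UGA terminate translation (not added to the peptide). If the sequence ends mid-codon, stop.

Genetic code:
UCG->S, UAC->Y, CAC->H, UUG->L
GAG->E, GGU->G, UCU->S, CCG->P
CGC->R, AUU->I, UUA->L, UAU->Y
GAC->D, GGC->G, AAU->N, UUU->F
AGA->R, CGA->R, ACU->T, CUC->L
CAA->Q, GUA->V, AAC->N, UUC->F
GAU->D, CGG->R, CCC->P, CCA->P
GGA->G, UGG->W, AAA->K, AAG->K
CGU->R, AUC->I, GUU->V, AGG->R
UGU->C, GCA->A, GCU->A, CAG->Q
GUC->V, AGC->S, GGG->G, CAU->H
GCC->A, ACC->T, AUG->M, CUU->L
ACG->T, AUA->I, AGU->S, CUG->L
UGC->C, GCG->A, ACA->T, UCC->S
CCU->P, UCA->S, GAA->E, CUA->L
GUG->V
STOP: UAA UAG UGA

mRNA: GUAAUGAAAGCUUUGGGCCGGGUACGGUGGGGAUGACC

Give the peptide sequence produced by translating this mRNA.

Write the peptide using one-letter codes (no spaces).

Answer: MKALGRVRWG

Derivation:
start AUG at pos 3
pos 3: AUG -> M; peptide=M
pos 6: AAA -> K; peptide=MK
pos 9: GCU -> A; peptide=MKA
pos 12: UUG -> L; peptide=MKAL
pos 15: GGC -> G; peptide=MKALG
pos 18: CGG -> R; peptide=MKALGR
pos 21: GUA -> V; peptide=MKALGRV
pos 24: CGG -> R; peptide=MKALGRVR
pos 27: UGG -> W; peptide=MKALGRVRW
pos 30: GGA -> G; peptide=MKALGRVRWG
pos 33: UGA -> STOP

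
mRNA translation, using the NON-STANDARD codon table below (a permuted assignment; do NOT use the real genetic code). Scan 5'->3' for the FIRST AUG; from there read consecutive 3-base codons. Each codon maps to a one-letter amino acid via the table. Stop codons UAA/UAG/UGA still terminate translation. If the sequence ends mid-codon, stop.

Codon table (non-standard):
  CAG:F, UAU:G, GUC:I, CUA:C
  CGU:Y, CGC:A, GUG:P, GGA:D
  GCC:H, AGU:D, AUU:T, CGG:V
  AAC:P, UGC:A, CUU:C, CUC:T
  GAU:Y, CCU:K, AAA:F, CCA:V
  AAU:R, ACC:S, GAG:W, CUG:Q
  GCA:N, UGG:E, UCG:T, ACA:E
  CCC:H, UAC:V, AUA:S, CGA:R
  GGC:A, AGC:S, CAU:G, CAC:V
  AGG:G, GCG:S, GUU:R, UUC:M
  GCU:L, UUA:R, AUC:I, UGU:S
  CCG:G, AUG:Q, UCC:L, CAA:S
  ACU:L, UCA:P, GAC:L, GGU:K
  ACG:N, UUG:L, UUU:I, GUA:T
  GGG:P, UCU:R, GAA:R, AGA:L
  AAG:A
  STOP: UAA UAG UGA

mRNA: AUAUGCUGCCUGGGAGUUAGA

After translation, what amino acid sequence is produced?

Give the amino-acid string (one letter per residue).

Answer: QQKPD

Derivation:
start AUG at pos 2
pos 2: AUG -> Q; peptide=Q
pos 5: CUG -> Q; peptide=QQ
pos 8: CCU -> K; peptide=QQK
pos 11: GGG -> P; peptide=QQKP
pos 14: AGU -> D; peptide=QQKPD
pos 17: UAG -> STOP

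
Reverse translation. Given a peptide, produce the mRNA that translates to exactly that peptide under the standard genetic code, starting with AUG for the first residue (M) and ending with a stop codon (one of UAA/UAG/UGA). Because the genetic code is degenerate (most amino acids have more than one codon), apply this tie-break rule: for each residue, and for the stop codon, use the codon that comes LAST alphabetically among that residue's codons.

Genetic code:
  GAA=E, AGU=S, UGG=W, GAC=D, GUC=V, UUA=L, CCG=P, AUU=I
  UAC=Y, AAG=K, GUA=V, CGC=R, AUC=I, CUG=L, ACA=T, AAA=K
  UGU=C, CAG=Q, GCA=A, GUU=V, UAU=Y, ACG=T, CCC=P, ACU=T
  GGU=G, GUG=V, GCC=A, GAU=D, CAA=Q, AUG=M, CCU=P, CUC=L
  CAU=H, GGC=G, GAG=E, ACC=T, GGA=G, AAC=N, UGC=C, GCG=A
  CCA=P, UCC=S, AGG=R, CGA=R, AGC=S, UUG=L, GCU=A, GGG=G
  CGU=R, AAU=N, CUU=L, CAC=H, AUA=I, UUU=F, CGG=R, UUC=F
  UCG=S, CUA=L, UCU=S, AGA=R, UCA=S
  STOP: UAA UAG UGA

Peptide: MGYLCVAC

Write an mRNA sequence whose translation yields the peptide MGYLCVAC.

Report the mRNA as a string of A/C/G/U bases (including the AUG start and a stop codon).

residue 1: M -> AUG (start codon)
residue 2: G codons sorted = GGA,GGC,GGG,GGU -> pick last = GGU
residue 3: Y codons sorted = UAC,UAU -> pick last = UAU
residue 4: L codons sorted = CUA,CUC,CUG,CUU,UUA,UUG -> pick last = UUG
residue 5: C codons sorted = UGC,UGU -> pick last = UGU
residue 6: V codons sorted = GUA,GUC,GUG,GUU -> pick last = GUU
residue 7: A codons sorted = GCA,GCC,GCG,GCU -> pick last = GCU
residue 8: C codons sorted = UGC,UGU -> pick last = UGU
terminator: stop codons sorted = UAA,UAG,UGA -> pick last = UGA

Answer: mRNA: AUGGGUUAUUUGUGUGUUGCUUGUUGA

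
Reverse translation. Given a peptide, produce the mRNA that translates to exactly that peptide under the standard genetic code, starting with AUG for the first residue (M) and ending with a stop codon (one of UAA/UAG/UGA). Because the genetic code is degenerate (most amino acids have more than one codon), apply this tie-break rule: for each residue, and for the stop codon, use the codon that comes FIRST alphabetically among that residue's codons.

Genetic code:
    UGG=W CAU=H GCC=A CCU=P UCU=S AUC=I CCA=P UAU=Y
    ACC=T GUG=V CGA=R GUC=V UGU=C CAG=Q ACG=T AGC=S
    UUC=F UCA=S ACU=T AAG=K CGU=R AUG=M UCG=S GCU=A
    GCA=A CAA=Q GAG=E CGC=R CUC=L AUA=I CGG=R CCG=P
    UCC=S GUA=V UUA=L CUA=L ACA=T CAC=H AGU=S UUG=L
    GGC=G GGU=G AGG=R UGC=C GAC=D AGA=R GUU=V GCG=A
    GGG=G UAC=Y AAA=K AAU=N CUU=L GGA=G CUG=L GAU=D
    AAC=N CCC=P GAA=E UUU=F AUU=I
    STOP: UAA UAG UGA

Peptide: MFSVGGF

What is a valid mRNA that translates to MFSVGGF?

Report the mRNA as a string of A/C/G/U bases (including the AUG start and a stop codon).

residue 1: M -> AUG (start codon)
residue 2: F codons sorted = UUC,UUU -> pick first = UUC
residue 3: S codons sorted = AGC,AGU,UCA,UCC,UCG,UCU -> pick first = AGC
residue 4: V codons sorted = GUA,GUC,GUG,GUU -> pick first = GUA
residue 5: G codons sorted = GGA,GGC,GGG,GGU -> pick first = GGA
residue 6: G codons sorted = GGA,GGC,GGG,GGU -> pick first = GGA
residue 7: F codons sorted = UUC,UUU -> pick first = UUC
terminator: stop codons sorted = UAA,UAG,UGA -> pick first = UAA

Answer: mRNA: AUGUUCAGCGUAGGAGGAUUCUAA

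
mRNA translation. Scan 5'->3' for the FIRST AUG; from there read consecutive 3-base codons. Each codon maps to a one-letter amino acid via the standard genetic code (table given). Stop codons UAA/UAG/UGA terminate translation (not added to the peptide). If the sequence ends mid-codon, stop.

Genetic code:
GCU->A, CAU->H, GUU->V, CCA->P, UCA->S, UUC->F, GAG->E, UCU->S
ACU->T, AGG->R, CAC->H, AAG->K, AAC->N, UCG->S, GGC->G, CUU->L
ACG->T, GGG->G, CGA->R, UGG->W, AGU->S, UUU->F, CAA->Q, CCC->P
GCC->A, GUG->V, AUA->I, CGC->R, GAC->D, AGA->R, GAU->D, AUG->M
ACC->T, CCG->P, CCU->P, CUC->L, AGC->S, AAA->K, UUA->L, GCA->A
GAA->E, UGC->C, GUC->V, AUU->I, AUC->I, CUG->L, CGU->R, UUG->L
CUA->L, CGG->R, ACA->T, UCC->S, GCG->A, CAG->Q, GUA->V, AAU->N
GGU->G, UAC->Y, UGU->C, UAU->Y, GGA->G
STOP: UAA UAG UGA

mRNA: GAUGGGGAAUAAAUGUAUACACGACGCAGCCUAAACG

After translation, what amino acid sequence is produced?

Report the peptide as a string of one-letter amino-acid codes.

Answer: MGNKCIHDAA

Derivation:
start AUG at pos 1
pos 1: AUG -> M; peptide=M
pos 4: GGG -> G; peptide=MG
pos 7: AAU -> N; peptide=MGN
pos 10: AAA -> K; peptide=MGNK
pos 13: UGU -> C; peptide=MGNKC
pos 16: AUA -> I; peptide=MGNKCI
pos 19: CAC -> H; peptide=MGNKCIH
pos 22: GAC -> D; peptide=MGNKCIHD
pos 25: GCA -> A; peptide=MGNKCIHDA
pos 28: GCC -> A; peptide=MGNKCIHDAA
pos 31: UAA -> STOP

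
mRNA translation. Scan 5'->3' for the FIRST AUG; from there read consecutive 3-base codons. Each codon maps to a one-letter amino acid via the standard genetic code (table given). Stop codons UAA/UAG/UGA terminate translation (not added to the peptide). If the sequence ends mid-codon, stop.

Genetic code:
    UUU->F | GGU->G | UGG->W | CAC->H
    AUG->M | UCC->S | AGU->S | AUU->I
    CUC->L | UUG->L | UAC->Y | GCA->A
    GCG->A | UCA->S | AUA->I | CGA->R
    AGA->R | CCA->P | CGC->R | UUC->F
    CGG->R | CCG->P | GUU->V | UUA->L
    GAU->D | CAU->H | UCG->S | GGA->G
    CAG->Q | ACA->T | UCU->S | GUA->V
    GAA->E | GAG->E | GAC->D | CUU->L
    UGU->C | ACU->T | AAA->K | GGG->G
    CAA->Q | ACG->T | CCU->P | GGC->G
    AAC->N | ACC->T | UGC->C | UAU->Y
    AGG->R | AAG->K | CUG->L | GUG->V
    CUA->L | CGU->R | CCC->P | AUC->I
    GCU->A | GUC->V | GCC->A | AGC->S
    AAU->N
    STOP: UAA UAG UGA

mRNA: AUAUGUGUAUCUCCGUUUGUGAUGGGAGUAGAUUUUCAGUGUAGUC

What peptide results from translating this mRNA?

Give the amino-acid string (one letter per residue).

start AUG at pos 2
pos 2: AUG -> M; peptide=M
pos 5: UGU -> C; peptide=MC
pos 8: AUC -> I; peptide=MCI
pos 11: UCC -> S; peptide=MCIS
pos 14: GUU -> V; peptide=MCISV
pos 17: UGU -> C; peptide=MCISVC
pos 20: GAU -> D; peptide=MCISVCD
pos 23: GGG -> G; peptide=MCISVCDG
pos 26: AGU -> S; peptide=MCISVCDGS
pos 29: AGA -> R; peptide=MCISVCDGSR
pos 32: UUU -> F; peptide=MCISVCDGSRF
pos 35: UCA -> S; peptide=MCISVCDGSRFS
pos 38: GUG -> V; peptide=MCISVCDGSRFSV
pos 41: UAG -> STOP

Answer: MCISVCDGSRFSV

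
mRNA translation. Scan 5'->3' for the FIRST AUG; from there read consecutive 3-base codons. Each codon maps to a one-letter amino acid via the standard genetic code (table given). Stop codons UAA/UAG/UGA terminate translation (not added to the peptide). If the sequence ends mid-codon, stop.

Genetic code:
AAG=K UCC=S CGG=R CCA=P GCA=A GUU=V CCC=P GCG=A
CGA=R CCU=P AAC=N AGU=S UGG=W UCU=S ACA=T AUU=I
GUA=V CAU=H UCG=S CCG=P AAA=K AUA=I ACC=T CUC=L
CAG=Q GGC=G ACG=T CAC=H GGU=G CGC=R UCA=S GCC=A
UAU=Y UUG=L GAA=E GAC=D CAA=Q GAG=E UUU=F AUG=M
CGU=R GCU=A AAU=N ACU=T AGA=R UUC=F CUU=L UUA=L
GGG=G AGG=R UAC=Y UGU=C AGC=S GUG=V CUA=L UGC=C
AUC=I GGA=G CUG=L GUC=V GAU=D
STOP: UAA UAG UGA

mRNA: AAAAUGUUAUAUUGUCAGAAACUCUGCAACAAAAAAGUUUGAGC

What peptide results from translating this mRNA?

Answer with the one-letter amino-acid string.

start AUG at pos 3
pos 3: AUG -> M; peptide=M
pos 6: UUA -> L; peptide=ML
pos 9: UAU -> Y; peptide=MLY
pos 12: UGU -> C; peptide=MLYC
pos 15: CAG -> Q; peptide=MLYCQ
pos 18: AAA -> K; peptide=MLYCQK
pos 21: CUC -> L; peptide=MLYCQKL
pos 24: UGC -> C; peptide=MLYCQKLC
pos 27: AAC -> N; peptide=MLYCQKLCN
pos 30: AAA -> K; peptide=MLYCQKLCNK
pos 33: AAA -> K; peptide=MLYCQKLCNKK
pos 36: GUU -> V; peptide=MLYCQKLCNKKV
pos 39: UGA -> STOP

Answer: MLYCQKLCNKKV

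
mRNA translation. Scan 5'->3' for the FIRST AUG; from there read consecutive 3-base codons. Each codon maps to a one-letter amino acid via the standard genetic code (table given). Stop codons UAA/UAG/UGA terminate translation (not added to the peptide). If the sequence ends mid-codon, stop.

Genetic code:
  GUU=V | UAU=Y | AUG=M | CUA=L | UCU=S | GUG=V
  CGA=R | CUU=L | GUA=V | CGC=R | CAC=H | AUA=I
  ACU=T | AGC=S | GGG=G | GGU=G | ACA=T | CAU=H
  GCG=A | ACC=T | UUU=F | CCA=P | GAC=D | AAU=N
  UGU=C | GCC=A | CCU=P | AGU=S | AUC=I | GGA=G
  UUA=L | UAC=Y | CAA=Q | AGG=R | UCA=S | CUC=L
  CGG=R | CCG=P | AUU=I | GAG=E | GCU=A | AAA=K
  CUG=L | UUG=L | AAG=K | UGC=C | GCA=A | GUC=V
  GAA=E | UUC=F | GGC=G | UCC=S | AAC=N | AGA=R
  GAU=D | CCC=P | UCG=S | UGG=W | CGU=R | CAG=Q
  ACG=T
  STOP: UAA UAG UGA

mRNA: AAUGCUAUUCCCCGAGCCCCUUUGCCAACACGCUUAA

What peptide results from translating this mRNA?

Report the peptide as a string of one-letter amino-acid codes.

Answer: MLFPEPLCQHA

Derivation:
start AUG at pos 1
pos 1: AUG -> M; peptide=M
pos 4: CUA -> L; peptide=ML
pos 7: UUC -> F; peptide=MLF
pos 10: CCC -> P; peptide=MLFP
pos 13: GAG -> E; peptide=MLFPE
pos 16: CCC -> P; peptide=MLFPEP
pos 19: CUU -> L; peptide=MLFPEPL
pos 22: UGC -> C; peptide=MLFPEPLC
pos 25: CAA -> Q; peptide=MLFPEPLCQ
pos 28: CAC -> H; peptide=MLFPEPLCQH
pos 31: GCU -> A; peptide=MLFPEPLCQHA
pos 34: UAA -> STOP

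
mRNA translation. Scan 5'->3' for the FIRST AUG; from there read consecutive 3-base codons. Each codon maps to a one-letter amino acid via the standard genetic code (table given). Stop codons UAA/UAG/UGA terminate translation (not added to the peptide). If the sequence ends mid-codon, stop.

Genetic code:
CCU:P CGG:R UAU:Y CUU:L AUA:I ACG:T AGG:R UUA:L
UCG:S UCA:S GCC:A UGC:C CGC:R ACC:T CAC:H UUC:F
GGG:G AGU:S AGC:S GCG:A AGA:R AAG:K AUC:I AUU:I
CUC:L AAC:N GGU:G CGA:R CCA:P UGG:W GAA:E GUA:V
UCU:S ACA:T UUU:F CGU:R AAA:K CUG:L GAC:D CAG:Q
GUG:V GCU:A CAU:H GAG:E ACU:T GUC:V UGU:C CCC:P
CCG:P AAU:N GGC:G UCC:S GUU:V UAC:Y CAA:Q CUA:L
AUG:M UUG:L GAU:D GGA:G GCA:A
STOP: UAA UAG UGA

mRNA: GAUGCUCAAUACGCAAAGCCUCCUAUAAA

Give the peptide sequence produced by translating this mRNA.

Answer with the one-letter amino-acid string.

Answer: MLNTQSLL

Derivation:
start AUG at pos 1
pos 1: AUG -> M; peptide=M
pos 4: CUC -> L; peptide=ML
pos 7: AAU -> N; peptide=MLN
pos 10: ACG -> T; peptide=MLNT
pos 13: CAA -> Q; peptide=MLNTQ
pos 16: AGC -> S; peptide=MLNTQS
pos 19: CUC -> L; peptide=MLNTQSL
pos 22: CUA -> L; peptide=MLNTQSLL
pos 25: UAA -> STOP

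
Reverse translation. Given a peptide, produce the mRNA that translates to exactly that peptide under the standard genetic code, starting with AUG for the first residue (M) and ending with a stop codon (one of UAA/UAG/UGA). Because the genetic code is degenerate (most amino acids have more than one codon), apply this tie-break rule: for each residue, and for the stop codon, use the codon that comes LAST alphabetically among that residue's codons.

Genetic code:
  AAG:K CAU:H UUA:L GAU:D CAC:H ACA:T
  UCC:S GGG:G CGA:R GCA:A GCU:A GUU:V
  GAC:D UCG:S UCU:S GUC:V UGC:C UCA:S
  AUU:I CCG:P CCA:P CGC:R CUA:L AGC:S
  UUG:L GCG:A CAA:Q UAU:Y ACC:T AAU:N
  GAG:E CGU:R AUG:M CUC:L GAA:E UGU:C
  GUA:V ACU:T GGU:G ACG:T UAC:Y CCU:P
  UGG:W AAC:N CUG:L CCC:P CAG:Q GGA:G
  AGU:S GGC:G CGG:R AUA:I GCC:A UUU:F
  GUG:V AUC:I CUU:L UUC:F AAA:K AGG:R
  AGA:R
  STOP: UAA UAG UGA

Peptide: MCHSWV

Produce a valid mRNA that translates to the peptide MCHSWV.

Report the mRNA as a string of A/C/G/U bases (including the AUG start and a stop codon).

Answer: mRNA: AUGUGUCAUUCUUGGGUUUGA

Derivation:
residue 1: M -> AUG (start codon)
residue 2: C codons sorted = UGC,UGU -> pick last = UGU
residue 3: H codons sorted = CAC,CAU -> pick last = CAU
residue 4: S codons sorted = AGC,AGU,UCA,UCC,UCG,UCU -> pick last = UCU
residue 5: W -> UGG (only codon)
residue 6: V codons sorted = GUA,GUC,GUG,GUU -> pick last = GUU
terminator: stop codons sorted = UAA,UAG,UGA -> pick last = UGA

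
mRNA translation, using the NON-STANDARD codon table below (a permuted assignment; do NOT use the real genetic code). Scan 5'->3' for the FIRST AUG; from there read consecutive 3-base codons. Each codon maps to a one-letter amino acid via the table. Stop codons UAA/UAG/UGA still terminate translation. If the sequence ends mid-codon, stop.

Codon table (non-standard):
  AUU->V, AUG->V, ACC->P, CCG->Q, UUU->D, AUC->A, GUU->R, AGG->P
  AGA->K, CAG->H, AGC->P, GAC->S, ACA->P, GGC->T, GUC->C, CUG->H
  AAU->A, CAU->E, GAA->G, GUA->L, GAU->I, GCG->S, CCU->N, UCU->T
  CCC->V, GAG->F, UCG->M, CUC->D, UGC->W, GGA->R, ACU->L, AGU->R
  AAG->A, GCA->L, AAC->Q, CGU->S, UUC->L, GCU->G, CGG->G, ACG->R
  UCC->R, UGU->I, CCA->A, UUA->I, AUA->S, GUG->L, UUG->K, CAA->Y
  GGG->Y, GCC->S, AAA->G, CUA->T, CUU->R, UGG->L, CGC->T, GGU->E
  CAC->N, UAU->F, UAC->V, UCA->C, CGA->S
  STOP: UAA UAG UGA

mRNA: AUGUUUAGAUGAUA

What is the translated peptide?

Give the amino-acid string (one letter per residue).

Answer: VDK

Derivation:
start AUG at pos 0
pos 0: AUG -> V; peptide=V
pos 3: UUU -> D; peptide=VD
pos 6: AGA -> K; peptide=VDK
pos 9: UGA -> STOP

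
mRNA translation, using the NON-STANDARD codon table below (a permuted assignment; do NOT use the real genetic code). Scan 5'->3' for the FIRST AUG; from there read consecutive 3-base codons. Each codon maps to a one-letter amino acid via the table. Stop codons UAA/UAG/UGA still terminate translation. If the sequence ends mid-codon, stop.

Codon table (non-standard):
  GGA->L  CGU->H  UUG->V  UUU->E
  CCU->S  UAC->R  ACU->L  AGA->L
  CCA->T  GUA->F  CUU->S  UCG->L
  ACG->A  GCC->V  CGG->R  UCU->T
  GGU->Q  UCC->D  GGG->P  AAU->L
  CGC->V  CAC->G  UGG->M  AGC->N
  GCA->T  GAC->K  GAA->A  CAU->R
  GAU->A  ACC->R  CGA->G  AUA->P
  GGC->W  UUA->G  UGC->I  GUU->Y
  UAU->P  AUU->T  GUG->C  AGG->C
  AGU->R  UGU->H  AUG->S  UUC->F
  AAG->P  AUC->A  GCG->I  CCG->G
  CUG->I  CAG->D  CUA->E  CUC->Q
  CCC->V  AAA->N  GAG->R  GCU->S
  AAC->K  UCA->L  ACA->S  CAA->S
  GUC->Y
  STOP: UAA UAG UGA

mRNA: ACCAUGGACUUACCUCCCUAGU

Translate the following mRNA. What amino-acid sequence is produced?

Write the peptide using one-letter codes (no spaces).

Answer: SKGSV

Derivation:
start AUG at pos 3
pos 3: AUG -> S; peptide=S
pos 6: GAC -> K; peptide=SK
pos 9: UUA -> G; peptide=SKG
pos 12: CCU -> S; peptide=SKGS
pos 15: CCC -> V; peptide=SKGSV
pos 18: UAG -> STOP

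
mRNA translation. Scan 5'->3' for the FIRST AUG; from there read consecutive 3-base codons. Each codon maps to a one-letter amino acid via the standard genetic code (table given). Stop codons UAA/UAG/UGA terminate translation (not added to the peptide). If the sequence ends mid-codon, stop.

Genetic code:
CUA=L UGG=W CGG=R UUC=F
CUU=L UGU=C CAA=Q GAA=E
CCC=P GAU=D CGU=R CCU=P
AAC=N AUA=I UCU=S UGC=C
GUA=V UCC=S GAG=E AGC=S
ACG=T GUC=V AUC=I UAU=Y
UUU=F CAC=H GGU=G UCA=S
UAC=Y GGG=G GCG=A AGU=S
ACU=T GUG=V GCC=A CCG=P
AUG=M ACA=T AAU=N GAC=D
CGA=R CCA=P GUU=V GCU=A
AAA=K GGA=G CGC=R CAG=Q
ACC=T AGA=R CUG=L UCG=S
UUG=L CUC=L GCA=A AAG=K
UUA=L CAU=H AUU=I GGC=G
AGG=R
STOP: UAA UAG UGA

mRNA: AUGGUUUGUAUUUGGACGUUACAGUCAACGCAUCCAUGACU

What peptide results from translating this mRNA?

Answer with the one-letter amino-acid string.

Answer: MVCIWTLQSTHP

Derivation:
start AUG at pos 0
pos 0: AUG -> M; peptide=M
pos 3: GUU -> V; peptide=MV
pos 6: UGU -> C; peptide=MVC
pos 9: AUU -> I; peptide=MVCI
pos 12: UGG -> W; peptide=MVCIW
pos 15: ACG -> T; peptide=MVCIWT
pos 18: UUA -> L; peptide=MVCIWTL
pos 21: CAG -> Q; peptide=MVCIWTLQ
pos 24: UCA -> S; peptide=MVCIWTLQS
pos 27: ACG -> T; peptide=MVCIWTLQST
pos 30: CAU -> H; peptide=MVCIWTLQSTH
pos 33: CCA -> P; peptide=MVCIWTLQSTHP
pos 36: UGA -> STOP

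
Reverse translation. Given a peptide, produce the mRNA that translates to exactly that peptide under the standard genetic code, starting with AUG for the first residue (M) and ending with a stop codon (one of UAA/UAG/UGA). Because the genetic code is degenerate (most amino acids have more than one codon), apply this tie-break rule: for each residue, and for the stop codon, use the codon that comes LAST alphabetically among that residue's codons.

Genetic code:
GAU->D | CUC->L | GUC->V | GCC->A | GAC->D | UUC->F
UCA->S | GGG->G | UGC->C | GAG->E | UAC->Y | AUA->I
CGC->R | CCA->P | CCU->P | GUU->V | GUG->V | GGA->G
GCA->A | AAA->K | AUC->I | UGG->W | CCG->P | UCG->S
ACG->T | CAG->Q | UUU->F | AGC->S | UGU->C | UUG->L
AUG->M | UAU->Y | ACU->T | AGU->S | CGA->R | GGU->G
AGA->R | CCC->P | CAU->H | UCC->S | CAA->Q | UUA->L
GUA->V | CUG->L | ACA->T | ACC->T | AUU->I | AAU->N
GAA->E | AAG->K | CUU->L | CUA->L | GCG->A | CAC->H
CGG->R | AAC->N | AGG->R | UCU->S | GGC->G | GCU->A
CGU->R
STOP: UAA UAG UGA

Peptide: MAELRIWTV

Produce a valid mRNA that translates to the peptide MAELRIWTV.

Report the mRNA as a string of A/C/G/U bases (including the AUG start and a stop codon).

Answer: mRNA: AUGGCUGAGUUGCGUAUUUGGACUGUUUGA

Derivation:
residue 1: M -> AUG (start codon)
residue 2: A codons sorted = GCA,GCC,GCG,GCU -> pick last = GCU
residue 3: E codons sorted = GAA,GAG -> pick last = GAG
residue 4: L codons sorted = CUA,CUC,CUG,CUU,UUA,UUG -> pick last = UUG
residue 5: R codons sorted = AGA,AGG,CGA,CGC,CGG,CGU -> pick last = CGU
residue 6: I codons sorted = AUA,AUC,AUU -> pick last = AUU
residue 7: W -> UGG (only codon)
residue 8: T codons sorted = ACA,ACC,ACG,ACU -> pick last = ACU
residue 9: V codons sorted = GUA,GUC,GUG,GUU -> pick last = GUU
terminator: stop codons sorted = UAA,UAG,UGA -> pick last = UGA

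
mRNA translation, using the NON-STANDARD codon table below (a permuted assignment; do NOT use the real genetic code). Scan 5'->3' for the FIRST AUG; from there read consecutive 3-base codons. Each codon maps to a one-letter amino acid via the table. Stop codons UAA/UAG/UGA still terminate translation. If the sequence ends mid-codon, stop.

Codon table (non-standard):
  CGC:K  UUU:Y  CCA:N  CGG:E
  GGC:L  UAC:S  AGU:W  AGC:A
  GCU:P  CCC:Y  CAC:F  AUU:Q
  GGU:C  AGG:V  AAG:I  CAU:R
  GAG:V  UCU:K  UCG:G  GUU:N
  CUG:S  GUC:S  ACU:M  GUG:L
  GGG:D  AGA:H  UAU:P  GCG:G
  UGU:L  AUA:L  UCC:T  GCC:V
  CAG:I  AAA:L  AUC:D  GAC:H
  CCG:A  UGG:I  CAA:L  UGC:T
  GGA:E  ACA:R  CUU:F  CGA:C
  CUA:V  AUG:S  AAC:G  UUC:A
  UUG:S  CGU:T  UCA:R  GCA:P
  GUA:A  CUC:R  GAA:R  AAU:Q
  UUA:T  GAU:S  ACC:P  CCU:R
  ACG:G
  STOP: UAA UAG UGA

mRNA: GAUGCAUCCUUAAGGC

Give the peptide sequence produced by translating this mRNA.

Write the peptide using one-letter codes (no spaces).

start AUG at pos 1
pos 1: AUG -> S; peptide=S
pos 4: CAU -> R; peptide=SR
pos 7: CCU -> R; peptide=SRR
pos 10: UAA -> STOP

Answer: SRR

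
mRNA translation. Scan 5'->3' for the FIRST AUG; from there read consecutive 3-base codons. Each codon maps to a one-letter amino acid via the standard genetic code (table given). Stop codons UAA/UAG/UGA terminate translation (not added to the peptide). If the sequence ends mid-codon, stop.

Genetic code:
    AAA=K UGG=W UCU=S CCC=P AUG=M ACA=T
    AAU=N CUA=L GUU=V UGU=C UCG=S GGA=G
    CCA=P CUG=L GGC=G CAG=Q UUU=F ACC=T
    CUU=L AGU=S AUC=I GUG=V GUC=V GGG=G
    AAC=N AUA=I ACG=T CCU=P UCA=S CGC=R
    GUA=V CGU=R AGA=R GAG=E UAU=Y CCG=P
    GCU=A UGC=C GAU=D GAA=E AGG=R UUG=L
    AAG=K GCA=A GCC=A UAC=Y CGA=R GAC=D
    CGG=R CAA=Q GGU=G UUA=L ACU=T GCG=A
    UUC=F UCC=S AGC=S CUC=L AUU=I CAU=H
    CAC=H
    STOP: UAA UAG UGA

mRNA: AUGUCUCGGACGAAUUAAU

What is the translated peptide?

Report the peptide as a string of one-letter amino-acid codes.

Answer: MSRTN

Derivation:
start AUG at pos 0
pos 0: AUG -> M; peptide=M
pos 3: UCU -> S; peptide=MS
pos 6: CGG -> R; peptide=MSR
pos 9: ACG -> T; peptide=MSRT
pos 12: AAU -> N; peptide=MSRTN
pos 15: UAA -> STOP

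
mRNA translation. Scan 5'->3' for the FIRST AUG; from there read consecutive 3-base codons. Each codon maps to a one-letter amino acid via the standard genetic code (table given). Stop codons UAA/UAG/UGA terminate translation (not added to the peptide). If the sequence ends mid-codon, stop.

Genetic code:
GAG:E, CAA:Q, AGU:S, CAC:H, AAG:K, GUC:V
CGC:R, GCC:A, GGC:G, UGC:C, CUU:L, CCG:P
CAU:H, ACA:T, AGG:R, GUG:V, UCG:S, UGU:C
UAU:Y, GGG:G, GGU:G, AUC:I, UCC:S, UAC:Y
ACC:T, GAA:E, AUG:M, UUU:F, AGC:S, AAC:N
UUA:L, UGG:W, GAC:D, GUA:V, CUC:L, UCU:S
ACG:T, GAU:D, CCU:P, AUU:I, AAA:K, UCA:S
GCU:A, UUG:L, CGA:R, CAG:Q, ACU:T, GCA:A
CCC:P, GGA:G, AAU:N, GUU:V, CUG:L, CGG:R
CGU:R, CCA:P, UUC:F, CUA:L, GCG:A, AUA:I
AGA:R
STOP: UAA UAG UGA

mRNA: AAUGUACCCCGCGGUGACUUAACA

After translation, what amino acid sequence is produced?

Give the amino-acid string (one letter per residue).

Answer: MYPAVT

Derivation:
start AUG at pos 1
pos 1: AUG -> M; peptide=M
pos 4: UAC -> Y; peptide=MY
pos 7: CCC -> P; peptide=MYP
pos 10: GCG -> A; peptide=MYPA
pos 13: GUG -> V; peptide=MYPAV
pos 16: ACU -> T; peptide=MYPAVT
pos 19: UAA -> STOP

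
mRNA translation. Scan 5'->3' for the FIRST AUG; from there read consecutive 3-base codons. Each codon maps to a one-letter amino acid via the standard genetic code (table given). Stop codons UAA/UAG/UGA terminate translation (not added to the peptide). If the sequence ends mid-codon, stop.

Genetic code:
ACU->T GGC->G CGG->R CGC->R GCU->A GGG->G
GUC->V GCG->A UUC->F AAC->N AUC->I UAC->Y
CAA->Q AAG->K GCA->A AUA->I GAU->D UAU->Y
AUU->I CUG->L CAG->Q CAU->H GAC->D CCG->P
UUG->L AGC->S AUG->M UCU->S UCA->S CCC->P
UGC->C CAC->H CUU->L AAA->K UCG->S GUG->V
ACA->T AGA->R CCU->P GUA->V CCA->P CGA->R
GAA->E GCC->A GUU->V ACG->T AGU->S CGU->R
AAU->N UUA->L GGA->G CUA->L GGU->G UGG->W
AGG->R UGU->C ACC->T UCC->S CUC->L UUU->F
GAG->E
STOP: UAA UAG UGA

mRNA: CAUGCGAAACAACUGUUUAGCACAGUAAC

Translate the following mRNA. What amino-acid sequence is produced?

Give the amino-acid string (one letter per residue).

Answer: MRNNCLAQ

Derivation:
start AUG at pos 1
pos 1: AUG -> M; peptide=M
pos 4: CGA -> R; peptide=MR
pos 7: AAC -> N; peptide=MRN
pos 10: AAC -> N; peptide=MRNN
pos 13: UGU -> C; peptide=MRNNC
pos 16: UUA -> L; peptide=MRNNCL
pos 19: GCA -> A; peptide=MRNNCLA
pos 22: CAG -> Q; peptide=MRNNCLAQ
pos 25: UAA -> STOP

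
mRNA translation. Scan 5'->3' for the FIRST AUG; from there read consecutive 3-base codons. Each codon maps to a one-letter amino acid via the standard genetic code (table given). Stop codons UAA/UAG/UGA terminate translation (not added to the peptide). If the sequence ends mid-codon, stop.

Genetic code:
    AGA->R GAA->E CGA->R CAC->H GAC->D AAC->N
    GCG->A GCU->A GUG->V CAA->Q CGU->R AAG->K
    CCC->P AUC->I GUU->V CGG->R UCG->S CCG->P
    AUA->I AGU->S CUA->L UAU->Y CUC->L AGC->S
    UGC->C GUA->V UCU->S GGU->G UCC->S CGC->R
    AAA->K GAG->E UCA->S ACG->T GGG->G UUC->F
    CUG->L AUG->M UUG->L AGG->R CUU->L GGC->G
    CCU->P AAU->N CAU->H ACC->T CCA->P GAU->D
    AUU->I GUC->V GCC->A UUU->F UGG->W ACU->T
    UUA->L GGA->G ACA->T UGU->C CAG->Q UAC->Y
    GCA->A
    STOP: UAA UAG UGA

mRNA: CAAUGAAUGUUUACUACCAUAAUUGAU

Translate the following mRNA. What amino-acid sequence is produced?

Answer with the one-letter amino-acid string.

start AUG at pos 2
pos 2: AUG -> M; peptide=M
pos 5: AAU -> N; peptide=MN
pos 8: GUU -> V; peptide=MNV
pos 11: UAC -> Y; peptide=MNVY
pos 14: UAC -> Y; peptide=MNVYY
pos 17: CAU -> H; peptide=MNVYYH
pos 20: AAU -> N; peptide=MNVYYHN
pos 23: UGA -> STOP

Answer: MNVYYHN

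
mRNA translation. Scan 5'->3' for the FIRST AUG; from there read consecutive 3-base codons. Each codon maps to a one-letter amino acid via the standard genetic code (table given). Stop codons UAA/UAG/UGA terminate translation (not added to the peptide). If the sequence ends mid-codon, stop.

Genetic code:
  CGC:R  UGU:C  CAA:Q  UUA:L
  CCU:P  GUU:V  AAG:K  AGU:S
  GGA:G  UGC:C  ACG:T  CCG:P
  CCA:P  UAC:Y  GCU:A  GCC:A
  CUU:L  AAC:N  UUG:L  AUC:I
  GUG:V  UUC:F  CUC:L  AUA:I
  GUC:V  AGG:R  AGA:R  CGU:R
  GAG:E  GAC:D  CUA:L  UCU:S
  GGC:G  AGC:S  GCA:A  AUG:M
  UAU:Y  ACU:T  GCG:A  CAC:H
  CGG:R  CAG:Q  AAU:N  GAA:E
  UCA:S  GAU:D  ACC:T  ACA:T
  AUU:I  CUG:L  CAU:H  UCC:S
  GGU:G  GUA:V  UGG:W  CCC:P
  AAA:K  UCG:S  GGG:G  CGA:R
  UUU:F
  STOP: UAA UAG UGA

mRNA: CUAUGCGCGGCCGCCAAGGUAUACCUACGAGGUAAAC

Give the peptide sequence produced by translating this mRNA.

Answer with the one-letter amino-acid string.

Answer: MRGRQGIPTR

Derivation:
start AUG at pos 2
pos 2: AUG -> M; peptide=M
pos 5: CGC -> R; peptide=MR
pos 8: GGC -> G; peptide=MRG
pos 11: CGC -> R; peptide=MRGR
pos 14: CAA -> Q; peptide=MRGRQ
pos 17: GGU -> G; peptide=MRGRQG
pos 20: AUA -> I; peptide=MRGRQGI
pos 23: CCU -> P; peptide=MRGRQGIP
pos 26: ACG -> T; peptide=MRGRQGIPT
pos 29: AGG -> R; peptide=MRGRQGIPTR
pos 32: UAA -> STOP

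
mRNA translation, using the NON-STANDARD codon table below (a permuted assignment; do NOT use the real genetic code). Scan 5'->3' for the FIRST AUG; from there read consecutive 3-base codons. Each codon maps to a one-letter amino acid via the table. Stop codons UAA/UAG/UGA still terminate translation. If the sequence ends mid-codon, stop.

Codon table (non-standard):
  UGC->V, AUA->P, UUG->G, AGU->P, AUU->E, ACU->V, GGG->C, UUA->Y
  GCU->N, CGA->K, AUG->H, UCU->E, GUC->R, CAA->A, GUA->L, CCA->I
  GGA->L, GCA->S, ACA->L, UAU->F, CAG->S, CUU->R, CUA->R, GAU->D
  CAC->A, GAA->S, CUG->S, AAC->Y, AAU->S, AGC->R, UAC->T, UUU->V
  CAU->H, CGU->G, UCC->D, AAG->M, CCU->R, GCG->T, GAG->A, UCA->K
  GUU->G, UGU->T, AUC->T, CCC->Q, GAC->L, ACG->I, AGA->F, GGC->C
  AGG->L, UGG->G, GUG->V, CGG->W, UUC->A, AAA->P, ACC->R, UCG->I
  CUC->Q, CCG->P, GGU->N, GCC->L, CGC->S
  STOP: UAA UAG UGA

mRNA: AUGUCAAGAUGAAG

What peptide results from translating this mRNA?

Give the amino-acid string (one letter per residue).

start AUG at pos 0
pos 0: AUG -> H; peptide=H
pos 3: UCA -> K; peptide=HK
pos 6: AGA -> F; peptide=HKF
pos 9: UGA -> STOP

Answer: HKF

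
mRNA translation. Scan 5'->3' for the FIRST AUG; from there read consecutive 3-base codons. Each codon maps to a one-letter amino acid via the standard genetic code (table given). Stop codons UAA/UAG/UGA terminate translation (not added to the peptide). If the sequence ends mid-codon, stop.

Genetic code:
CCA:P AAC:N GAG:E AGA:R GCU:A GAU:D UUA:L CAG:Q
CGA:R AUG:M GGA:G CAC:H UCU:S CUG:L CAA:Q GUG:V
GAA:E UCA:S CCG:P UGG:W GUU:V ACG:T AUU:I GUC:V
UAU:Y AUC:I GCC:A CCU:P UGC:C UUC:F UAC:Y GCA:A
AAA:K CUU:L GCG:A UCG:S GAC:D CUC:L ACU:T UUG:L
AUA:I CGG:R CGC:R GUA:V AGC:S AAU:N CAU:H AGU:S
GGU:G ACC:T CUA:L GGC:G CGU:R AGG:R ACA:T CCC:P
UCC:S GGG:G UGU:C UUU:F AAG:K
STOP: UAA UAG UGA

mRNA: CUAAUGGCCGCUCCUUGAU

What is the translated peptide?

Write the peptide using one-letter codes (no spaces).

Answer: MAAP

Derivation:
start AUG at pos 3
pos 3: AUG -> M; peptide=M
pos 6: GCC -> A; peptide=MA
pos 9: GCU -> A; peptide=MAA
pos 12: CCU -> P; peptide=MAAP
pos 15: UGA -> STOP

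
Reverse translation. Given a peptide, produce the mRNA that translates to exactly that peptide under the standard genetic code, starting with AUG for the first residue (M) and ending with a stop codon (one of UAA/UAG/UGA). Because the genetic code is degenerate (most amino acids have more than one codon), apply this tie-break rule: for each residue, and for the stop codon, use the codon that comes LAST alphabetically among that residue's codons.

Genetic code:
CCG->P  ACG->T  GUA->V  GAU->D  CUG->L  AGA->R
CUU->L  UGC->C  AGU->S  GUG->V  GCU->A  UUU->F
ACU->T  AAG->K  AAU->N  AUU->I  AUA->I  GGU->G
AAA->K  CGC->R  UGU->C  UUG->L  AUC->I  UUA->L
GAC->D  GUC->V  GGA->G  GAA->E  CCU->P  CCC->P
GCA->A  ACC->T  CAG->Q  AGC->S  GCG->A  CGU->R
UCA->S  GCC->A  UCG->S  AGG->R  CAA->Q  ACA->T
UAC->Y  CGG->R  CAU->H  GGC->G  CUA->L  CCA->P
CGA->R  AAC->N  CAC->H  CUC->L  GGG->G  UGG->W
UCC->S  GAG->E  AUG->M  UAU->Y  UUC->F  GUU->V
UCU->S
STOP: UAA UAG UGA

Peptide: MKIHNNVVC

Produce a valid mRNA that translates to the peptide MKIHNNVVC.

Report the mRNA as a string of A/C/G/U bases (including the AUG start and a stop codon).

Answer: mRNA: AUGAAGAUUCAUAAUAAUGUUGUUUGUUGA

Derivation:
residue 1: M -> AUG (start codon)
residue 2: K codons sorted = AAA,AAG -> pick last = AAG
residue 3: I codons sorted = AUA,AUC,AUU -> pick last = AUU
residue 4: H codons sorted = CAC,CAU -> pick last = CAU
residue 5: N codons sorted = AAC,AAU -> pick last = AAU
residue 6: N codons sorted = AAC,AAU -> pick last = AAU
residue 7: V codons sorted = GUA,GUC,GUG,GUU -> pick last = GUU
residue 8: V codons sorted = GUA,GUC,GUG,GUU -> pick last = GUU
residue 9: C codons sorted = UGC,UGU -> pick last = UGU
terminator: stop codons sorted = UAA,UAG,UGA -> pick last = UGA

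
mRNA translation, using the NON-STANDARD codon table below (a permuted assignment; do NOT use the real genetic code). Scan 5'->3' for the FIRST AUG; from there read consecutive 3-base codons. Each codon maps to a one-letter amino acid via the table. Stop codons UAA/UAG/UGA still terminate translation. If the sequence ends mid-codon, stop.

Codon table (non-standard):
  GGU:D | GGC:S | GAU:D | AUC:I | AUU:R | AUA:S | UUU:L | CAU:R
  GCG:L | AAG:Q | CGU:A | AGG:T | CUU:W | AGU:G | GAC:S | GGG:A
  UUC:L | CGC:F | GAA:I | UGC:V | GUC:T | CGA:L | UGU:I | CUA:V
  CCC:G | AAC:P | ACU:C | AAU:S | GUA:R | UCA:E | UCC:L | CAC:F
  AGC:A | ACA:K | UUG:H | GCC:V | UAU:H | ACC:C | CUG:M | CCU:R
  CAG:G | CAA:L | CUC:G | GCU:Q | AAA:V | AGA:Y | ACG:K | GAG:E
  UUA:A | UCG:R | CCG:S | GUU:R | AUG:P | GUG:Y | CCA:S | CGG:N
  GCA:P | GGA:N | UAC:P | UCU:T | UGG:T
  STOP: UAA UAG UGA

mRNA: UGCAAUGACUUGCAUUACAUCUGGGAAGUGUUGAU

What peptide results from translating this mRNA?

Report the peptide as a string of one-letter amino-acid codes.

Answer: PCVRKTAQI

Derivation:
start AUG at pos 4
pos 4: AUG -> P; peptide=P
pos 7: ACU -> C; peptide=PC
pos 10: UGC -> V; peptide=PCV
pos 13: AUU -> R; peptide=PCVR
pos 16: ACA -> K; peptide=PCVRK
pos 19: UCU -> T; peptide=PCVRKT
pos 22: GGG -> A; peptide=PCVRKTA
pos 25: AAG -> Q; peptide=PCVRKTAQ
pos 28: UGU -> I; peptide=PCVRKTAQI
pos 31: UGA -> STOP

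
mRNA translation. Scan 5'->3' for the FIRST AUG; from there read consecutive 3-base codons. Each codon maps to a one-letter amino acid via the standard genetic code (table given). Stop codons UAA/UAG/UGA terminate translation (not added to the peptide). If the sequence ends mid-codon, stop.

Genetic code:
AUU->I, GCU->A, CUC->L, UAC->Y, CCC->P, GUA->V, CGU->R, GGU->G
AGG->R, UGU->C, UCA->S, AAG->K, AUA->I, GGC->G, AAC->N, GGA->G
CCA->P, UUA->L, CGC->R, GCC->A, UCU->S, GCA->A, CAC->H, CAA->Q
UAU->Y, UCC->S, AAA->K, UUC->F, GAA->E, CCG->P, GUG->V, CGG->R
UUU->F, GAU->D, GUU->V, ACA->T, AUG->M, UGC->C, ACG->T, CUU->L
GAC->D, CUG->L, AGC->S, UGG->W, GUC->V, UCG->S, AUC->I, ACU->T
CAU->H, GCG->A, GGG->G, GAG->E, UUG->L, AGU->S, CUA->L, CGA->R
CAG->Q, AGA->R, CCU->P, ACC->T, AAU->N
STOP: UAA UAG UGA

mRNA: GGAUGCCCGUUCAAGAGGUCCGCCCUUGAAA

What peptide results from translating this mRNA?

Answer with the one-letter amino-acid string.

start AUG at pos 2
pos 2: AUG -> M; peptide=M
pos 5: CCC -> P; peptide=MP
pos 8: GUU -> V; peptide=MPV
pos 11: CAA -> Q; peptide=MPVQ
pos 14: GAG -> E; peptide=MPVQE
pos 17: GUC -> V; peptide=MPVQEV
pos 20: CGC -> R; peptide=MPVQEVR
pos 23: CCU -> P; peptide=MPVQEVRP
pos 26: UGA -> STOP

Answer: MPVQEVRP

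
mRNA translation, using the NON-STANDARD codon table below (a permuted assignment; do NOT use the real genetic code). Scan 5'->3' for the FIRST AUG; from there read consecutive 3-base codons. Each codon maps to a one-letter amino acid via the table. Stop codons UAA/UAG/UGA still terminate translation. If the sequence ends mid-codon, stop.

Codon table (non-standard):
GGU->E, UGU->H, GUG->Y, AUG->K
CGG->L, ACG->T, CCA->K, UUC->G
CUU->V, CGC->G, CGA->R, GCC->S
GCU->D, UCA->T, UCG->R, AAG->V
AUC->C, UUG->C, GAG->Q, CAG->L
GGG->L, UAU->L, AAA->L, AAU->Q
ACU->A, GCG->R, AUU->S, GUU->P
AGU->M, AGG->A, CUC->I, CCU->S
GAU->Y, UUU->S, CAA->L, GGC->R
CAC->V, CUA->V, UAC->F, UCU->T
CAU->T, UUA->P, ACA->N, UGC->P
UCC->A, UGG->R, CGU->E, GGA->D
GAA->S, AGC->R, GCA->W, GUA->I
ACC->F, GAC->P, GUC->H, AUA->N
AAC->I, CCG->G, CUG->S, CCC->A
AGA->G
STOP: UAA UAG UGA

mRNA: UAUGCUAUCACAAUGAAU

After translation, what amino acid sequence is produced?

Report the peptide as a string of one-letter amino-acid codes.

start AUG at pos 1
pos 1: AUG -> K; peptide=K
pos 4: CUA -> V; peptide=KV
pos 7: UCA -> T; peptide=KVT
pos 10: CAA -> L; peptide=KVTL
pos 13: UGA -> STOP

Answer: KVTL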